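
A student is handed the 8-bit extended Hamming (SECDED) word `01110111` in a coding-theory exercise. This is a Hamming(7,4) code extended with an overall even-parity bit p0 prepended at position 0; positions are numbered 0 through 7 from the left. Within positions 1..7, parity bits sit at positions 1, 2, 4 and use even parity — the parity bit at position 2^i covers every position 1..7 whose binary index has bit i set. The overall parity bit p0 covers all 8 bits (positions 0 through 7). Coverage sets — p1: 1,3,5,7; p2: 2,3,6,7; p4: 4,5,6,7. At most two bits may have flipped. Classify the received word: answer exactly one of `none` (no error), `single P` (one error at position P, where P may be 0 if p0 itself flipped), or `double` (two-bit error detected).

s1: b1⊕b3⊕b5⊕b7 = 1⊕1⊕1⊕1 = 0
s2: b2⊕b3⊕b6⊕b7 = 1⊕1⊕1⊕1 = 0
s4: b4⊕b5⊕b6⊕b7 = 0⊕1⊕1⊕1 = 1
Syndrome (s4...s1) = 100 → position 4.
Overall parity (XOR of all 8 bits, including p0): 0⊕1⊕1⊕1⊕0⊕1⊕1⊕1 = 0
Overall=0, syndrome position=4 → double-bit error detected (uncorrectable).

double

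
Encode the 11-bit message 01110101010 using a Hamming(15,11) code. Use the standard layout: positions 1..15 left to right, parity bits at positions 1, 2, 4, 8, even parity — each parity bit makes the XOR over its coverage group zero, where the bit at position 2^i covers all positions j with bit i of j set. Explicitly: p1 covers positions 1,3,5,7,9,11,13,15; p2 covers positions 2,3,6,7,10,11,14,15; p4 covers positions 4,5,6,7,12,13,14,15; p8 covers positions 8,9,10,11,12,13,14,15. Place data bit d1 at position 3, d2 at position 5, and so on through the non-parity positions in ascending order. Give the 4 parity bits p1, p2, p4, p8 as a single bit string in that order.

Place data bits at non-power-of-two positions: b3=0, b5=1, b6=1, b7=1, b9=0, b10=1, b11=0, b12=1, b13=0, b14=1, b15=0.
p1 = XOR of data positions {3,5,7,9,11,13,15} = 0⊕1⊕1⊕0⊕0⊕0⊕0 = 0
p2 = XOR of data positions {3,6,7,10,11,14,15} = 0⊕1⊕1⊕1⊕0⊕1⊕0 = 0
p4 = XOR of data positions {5,6,7,12,13,14,15} = 1⊕1⊕1⊕1⊕0⊕1⊕0 = 1
p8 = XOR of data positions {9,10,11,12,13,14,15} = 0⊕1⊕0⊕1⊕0⊕1⊕0 = 1
Parity bits p1,p2,p4,p8 = 0011

0011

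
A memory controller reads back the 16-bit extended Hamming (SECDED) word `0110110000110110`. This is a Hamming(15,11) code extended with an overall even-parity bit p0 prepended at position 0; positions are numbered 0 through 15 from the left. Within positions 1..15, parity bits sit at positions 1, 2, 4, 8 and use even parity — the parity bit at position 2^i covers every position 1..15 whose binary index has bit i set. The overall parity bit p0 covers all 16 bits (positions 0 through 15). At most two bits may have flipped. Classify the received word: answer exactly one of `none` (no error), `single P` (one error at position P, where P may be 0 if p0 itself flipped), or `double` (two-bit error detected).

s1: b1⊕b3⊕b5⊕b7⊕b9⊕b11⊕b13⊕b15 = 1⊕0⊕1⊕0⊕0⊕1⊕1⊕0 = 0
s2: b2⊕b3⊕b6⊕b7⊕b10⊕b11⊕b14⊕b15 = 1⊕0⊕0⊕0⊕1⊕1⊕1⊕0 = 0
s4: b4⊕b5⊕b6⊕b7⊕b12⊕b13⊕b14⊕b15 = 1⊕1⊕0⊕0⊕0⊕1⊕1⊕0 = 0
s8: b8⊕b9⊕b10⊕b11⊕b12⊕b13⊕b14⊕b15 = 0⊕0⊕1⊕1⊕0⊕1⊕1⊕0 = 0
Syndrome (s8...s1) = 0000 → position 0 (no error).
Overall parity (XOR of all 16 bits, including p0): 0⊕1⊕1⊕0⊕1⊕1⊕0⊕0⊕0⊕0⊕1⊕1⊕0⊕1⊕1⊕0 = 0
Overall=0, syndrome position=0 → no error.

none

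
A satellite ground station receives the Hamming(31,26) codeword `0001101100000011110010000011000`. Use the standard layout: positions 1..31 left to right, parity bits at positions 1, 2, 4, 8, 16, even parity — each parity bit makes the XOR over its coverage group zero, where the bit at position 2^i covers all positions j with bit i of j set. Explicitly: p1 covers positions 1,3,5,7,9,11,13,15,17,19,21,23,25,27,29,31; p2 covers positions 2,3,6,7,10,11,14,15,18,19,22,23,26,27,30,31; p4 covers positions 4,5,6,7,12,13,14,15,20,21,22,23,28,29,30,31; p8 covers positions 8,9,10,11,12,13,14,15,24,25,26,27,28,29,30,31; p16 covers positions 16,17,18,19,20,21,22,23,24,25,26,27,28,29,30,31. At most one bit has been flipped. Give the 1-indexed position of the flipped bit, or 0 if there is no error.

s1: b1⊕b3⊕b5⊕b7⊕b9⊕b11⊕b13⊕b15⊕b17⊕b19⊕b21⊕b23⊕b25⊕b27⊕b29⊕b31 = 0⊕0⊕1⊕1⊕0⊕0⊕0⊕1⊕1⊕0⊕1⊕0⊕0⊕1⊕0⊕0 = 0
s2: b2⊕b3⊕b6⊕b7⊕b10⊕b11⊕b14⊕b15⊕b18⊕b19⊕b22⊕b23⊕b26⊕b27⊕b30⊕b31 = 0⊕0⊕0⊕1⊕0⊕0⊕0⊕1⊕1⊕0⊕0⊕0⊕0⊕1⊕0⊕0 = 0
s4: b4⊕b5⊕b6⊕b7⊕b12⊕b13⊕b14⊕b15⊕b20⊕b21⊕b22⊕b23⊕b28⊕b29⊕b30⊕b31 = 1⊕1⊕0⊕1⊕0⊕0⊕0⊕1⊕0⊕1⊕0⊕0⊕1⊕0⊕0⊕0 = 0
s8: b8⊕b9⊕b10⊕b11⊕b12⊕b13⊕b14⊕b15⊕b24⊕b25⊕b26⊕b27⊕b28⊕b29⊕b30⊕b31 = 1⊕0⊕0⊕0⊕0⊕0⊕0⊕1⊕0⊕0⊕0⊕1⊕1⊕0⊕0⊕0 = 0
s16: b16⊕b17⊕b18⊕b19⊕b20⊕b21⊕b22⊕b23⊕b24⊕b25⊕b26⊕b27⊕b28⊕b29⊕b30⊕b31 = 1⊕1⊕1⊕0⊕0⊕1⊕0⊕0⊕0⊕0⊕0⊕1⊕1⊕0⊕0⊕0 = 0
Syndrome (s16...s1) = 00000 → position 0 (no error).

0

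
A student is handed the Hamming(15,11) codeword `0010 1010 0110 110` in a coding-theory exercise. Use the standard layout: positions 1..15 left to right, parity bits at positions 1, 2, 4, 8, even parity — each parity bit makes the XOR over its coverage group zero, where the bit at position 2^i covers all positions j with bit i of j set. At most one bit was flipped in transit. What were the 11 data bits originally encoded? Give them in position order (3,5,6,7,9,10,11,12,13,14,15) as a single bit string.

s1: b1⊕b3⊕b5⊕b7⊕b9⊕b11⊕b13⊕b15 = 0⊕1⊕1⊕1⊕0⊕1⊕1⊕0 = 1
s2: b2⊕b3⊕b6⊕b7⊕b10⊕b11⊕b14⊕b15 = 0⊕1⊕0⊕1⊕1⊕1⊕1⊕0 = 1
s4: b4⊕b5⊕b6⊕b7⊕b12⊕b13⊕b14⊕b15 = 0⊕1⊕0⊕1⊕0⊕1⊕1⊕0 = 0
s8: b8⊕b9⊕b10⊕b11⊕b12⊕b13⊕b14⊕b15 = 0⊕0⊕1⊕1⊕0⊕1⊕1⊕0 = 0
Syndrome (s8...s1) = 0011 → position 3.
Flip bit 3: corrected codeword = 000010100110110
Data bits at positions 3,5,6,7,9,10,11,12,13,14,15: 01010110110

01010110110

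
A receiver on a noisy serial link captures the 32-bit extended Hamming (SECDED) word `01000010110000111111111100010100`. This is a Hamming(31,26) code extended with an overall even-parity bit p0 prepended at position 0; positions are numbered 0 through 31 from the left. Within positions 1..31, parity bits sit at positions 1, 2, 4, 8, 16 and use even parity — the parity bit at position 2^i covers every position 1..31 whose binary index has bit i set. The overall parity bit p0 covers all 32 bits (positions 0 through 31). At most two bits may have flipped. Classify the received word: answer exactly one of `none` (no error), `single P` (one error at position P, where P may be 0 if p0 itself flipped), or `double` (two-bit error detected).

double

s1: b1⊕b3⊕b5⊕b7⊕b9⊕b11⊕b13⊕b15⊕b17⊕b19⊕b21⊕b23⊕b25⊕b27⊕b29⊕b31 = 1⊕0⊕0⊕0⊕1⊕0⊕0⊕1⊕1⊕1⊕1⊕1⊕0⊕1⊕1⊕0 = 1
s2: b2⊕b3⊕b6⊕b7⊕b10⊕b11⊕b14⊕b15⊕b18⊕b19⊕b22⊕b23⊕b26⊕b27⊕b30⊕b31 = 0⊕0⊕1⊕0⊕0⊕0⊕1⊕1⊕1⊕1⊕1⊕1⊕0⊕1⊕0⊕0 = 0
s4: b4⊕b5⊕b6⊕b7⊕b12⊕b13⊕b14⊕b15⊕b20⊕b21⊕b22⊕b23⊕b28⊕b29⊕b30⊕b31 = 0⊕0⊕1⊕0⊕0⊕0⊕1⊕1⊕1⊕1⊕1⊕1⊕0⊕1⊕0⊕0 = 0
s8: b8⊕b9⊕b10⊕b11⊕b12⊕b13⊕b14⊕b15⊕b24⊕b25⊕b26⊕b27⊕b28⊕b29⊕b30⊕b31 = 1⊕1⊕0⊕0⊕0⊕0⊕1⊕1⊕0⊕0⊕0⊕1⊕0⊕1⊕0⊕0 = 0
s16: b16⊕b17⊕b18⊕b19⊕b20⊕b21⊕b22⊕b23⊕b24⊕b25⊕b26⊕b27⊕b28⊕b29⊕b30⊕b31 = 1⊕1⊕1⊕1⊕1⊕1⊕1⊕1⊕0⊕0⊕0⊕1⊕0⊕1⊕0⊕0 = 0
Syndrome (s16...s1) = 00001 → position 1.
Overall parity (XOR of all 32 bits, including p0): 0⊕1⊕0⊕0⊕0⊕0⊕1⊕0⊕1⊕1⊕0⊕0⊕0⊕0⊕1⊕1⊕1⊕1⊕1⊕1⊕1⊕1⊕1⊕1⊕0⊕0⊕0⊕1⊕0⊕1⊕0⊕0 = 0
Overall=0, syndrome position=1 → double-bit error detected (uncorrectable).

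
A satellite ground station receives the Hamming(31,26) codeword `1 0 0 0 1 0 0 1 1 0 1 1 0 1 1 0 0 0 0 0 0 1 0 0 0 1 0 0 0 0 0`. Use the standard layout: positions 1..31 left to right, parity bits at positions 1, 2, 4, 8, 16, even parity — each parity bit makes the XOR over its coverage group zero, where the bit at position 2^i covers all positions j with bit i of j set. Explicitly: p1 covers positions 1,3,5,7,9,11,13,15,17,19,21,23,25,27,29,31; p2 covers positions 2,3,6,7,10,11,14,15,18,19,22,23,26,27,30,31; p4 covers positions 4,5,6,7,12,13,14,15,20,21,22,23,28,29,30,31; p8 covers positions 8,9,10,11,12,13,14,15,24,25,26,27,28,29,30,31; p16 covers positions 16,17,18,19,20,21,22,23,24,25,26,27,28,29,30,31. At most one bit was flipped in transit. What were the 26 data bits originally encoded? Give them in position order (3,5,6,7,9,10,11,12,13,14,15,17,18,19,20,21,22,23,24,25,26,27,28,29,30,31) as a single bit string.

s1: b1⊕b3⊕b5⊕b7⊕b9⊕b11⊕b13⊕b15⊕b17⊕b19⊕b21⊕b23⊕b25⊕b27⊕b29⊕b31 = 1⊕0⊕1⊕0⊕1⊕1⊕0⊕1⊕0⊕0⊕0⊕0⊕0⊕0⊕0⊕0 = 1
s2: b2⊕b3⊕b6⊕b7⊕b10⊕b11⊕b14⊕b15⊕b18⊕b19⊕b22⊕b23⊕b26⊕b27⊕b30⊕b31 = 0⊕0⊕0⊕0⊕0⊕1⊕1⊕1⊕0⊕0⊕1⊕0⊕1⊕0⊕0⊕0 = 1
s4: b4⊕b5⊕b6⊕b7⊕b12⊕b13⊕b14⊕b15⊕b20⊕b21⊕b22⊕b23⊕b28⊕b29⊕b30⊕b31 = 0⊕1⊕0⊕0⊕1⊕0⊕1⊕1⊕0⊕0⊕1⊕0⊕0⊕0⊕0⊕0 = 1
s8: b8⊕b9⊕b10⊕b11⊕b12⊕b13⊕b14⊕b15⊕b24⊕b25⊕b26⊕b27⊕b28⊕b29⊕b30⊕b31 = 1⊕1⊕0⊕1⊕1⊕0⊕1⊕1⊕0⊕0⊕1⊕0⊕0⊕0⊕0⊕0 = 1
s16: b16⊕b17⊕b18⊕b19⊕b20⊕b21⊕b22⊕b23⊕b24⊕b25⊕b26⊕b27⊕b28⊕b29⊕b30⊕b31 = 0⊕0⊕0⊕0⊕0⊕0⊕1⊕0⊕0⊕0⊕1⊕0⊕0⊕0⊕0⊕0 = 0
Syndrome (s16...s1) = 01111 → position 15.
Flip bit 15: corrected codeword = 1000100110110100000001000100000
Data bits at positions 3,5,6,7,9,10,11,12,13,14,15,17,18,19,20,21,22,23,24,25,26,27,28,29,30,31: 01001011010000001000100000

01001011010000001000100000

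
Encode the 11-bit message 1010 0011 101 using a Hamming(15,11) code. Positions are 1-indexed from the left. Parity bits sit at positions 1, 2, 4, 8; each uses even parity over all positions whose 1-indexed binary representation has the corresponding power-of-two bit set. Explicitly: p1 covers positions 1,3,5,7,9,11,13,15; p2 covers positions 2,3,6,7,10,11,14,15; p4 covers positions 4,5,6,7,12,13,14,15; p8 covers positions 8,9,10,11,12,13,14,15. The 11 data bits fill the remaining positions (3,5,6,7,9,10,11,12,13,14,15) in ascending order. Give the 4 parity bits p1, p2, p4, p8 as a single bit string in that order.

Place data bits at non-power-of-two positions: b3=1, b5=0, b6=1, b7=0, b9=0, b10=0, b11=1, b12=1, b13=1, b14=0, b15=1.
p1 = XOR of data positions {3,5,7,9,11,13,15} = 1⊕0⊕0⊕0⊕1⊕1⊕1 = 0
p2 = XOR of data positions {3,6,7,10,11,14,15} = 1⊕1⊕0⊕0⊕1⊕0⊕1 = 0
p4 = XOR of data positions {5,6,7,12,13,14,15} = 0⊕1⊕0⊕1⊕1⊕0⊕1 = 0
p8 = XOR of data positions {9,10,11,12,13,14,15} = 0⊕0⊕1⊕1⊕1⊕0⊕1 = 0
Parity bits p1,p2,p4,p8 = 0000

0000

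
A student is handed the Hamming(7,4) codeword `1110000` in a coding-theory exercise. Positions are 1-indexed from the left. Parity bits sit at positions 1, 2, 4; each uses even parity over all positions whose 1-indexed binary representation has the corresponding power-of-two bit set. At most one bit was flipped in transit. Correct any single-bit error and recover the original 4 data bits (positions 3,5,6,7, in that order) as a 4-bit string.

1000

s1: b1⊕b3⊕b5⊕b7 = 1⊕1⊕0⊕0 = 0
s2: b2⊕b3⊕b6⊕b7 = 1⊕1⊕0⊕0 = 0
s4: b4⊕b5⊕b6⊕b7 = 0⊕0⊕0⊕0 = 0
Syndrome (s4...s1) = 000 → position 0 (no error).
No correction needed.
Data bits at positions 3,5,6,7: 1000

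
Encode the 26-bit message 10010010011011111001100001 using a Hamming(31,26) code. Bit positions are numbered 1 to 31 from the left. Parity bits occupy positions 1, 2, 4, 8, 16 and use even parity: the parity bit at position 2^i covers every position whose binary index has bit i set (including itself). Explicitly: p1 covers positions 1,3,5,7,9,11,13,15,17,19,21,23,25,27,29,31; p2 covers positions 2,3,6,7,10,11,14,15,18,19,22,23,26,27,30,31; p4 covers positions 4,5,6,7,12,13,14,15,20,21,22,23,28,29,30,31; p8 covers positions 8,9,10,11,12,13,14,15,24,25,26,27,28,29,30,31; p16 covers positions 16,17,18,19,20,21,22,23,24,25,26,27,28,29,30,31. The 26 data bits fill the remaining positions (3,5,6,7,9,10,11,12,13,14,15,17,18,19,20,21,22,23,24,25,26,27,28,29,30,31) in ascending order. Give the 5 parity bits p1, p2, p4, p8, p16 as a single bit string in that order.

Place data bits at non-power-of-two positions: b3=1, b5=0, b6=0, b7=1, b9=0, b10=0, b11=1, b12=0, b13=0, b14=1, b15=1, b17=0, b18=1, b19=1, b20=1, b21=1, b22=1, b23=0, b24=0, b25=1, b26=1, b27=0, b28=0, b29=0, b30=0, b31=1.
p1 = XOR of data positions {3,5,7,9,11,13,15,17,19,21,23,25,27,29,31} = 1⊕0⊕1⊕0⊕1⊕0⊕1⊕0⊕1⊕1⊕0⊕1⊕0⊕0⊕1 = 0
p2 = XOR of data positions {3,6,7,10,11,14,15,18,19,22,23,26,27,30,31} = 1⊕0⊕1⊕0⊕1⊕1⊕1⊕1⊕1⊕1⊕0⊕1⊕0⊕0⊕1 = 0
p4 = XOR of data positions {5,6,7,12,13,14,15,20,21,22,23,28,29,30,31} = 0⊕0⊕1⊕0⊕0⊕1⊕1⊕1⊕1⊕1⊕0⊕0⊕0⊕0⊕1 = 1
p8 = XOR of data positions {9,10,11,12,13,14,15,24,25,26,27,28,29,30,31} = 0⊕0⊕1⊕0⊕0⊕1⊕1⊕0⊕1⊕1⊕0⊕0⊕0⊕0⊕1 = 0
p16 = XOR of data positions {17,18,19,20,21,22,23,24,25,26,27,28,29,30,31} = 0⊕1⊕1⊕1⊕1⊕1⊕0⊕0⊕1⊕1⊕0⊕0⊕0⊕0⊕1 = 0
Parity bits p1,p2,p4,p8,p16 = 00100

00100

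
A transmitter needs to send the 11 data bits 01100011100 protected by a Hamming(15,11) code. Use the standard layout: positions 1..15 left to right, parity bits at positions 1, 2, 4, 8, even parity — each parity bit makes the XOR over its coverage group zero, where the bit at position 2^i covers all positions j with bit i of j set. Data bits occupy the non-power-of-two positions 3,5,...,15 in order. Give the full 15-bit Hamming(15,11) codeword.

100011010011100

Place data bits at non-power-of-two positions: b3=0, b5=1, b6=1, b7=0, b9=0, b10=0, b11=1, b12=1, b13=1, b14=0, b15=0.
p1 = XOR of data positions {3,5,7,9,11,13,15} = 0⊕1⊕0⊕0⊕1⊕1⊕0 = 1
p2 = XOR of data positions {3,6,7,10,11,14,15} = 0⊕1⊕0⊕0⊕1⊕0⊕0 = 0
p4 = XOR of data positions {5,6,7,12,13,14,15} = 1⊕1⊕0⊕1⊕1⊕0⊕0 = 0
p8 = XOR of data positions {9,10,11,12,13,14,15} = 0⊕0⊕1⊕1⊕1⊕0⊕0 = 1
Codeword b1..b15 = 100011010011100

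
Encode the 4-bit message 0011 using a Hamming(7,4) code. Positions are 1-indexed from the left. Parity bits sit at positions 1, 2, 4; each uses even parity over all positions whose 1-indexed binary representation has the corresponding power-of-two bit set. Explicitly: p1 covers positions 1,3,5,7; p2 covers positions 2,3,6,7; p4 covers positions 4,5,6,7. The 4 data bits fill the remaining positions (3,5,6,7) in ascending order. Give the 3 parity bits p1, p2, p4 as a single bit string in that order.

Place data bits at non-power-of-two positions: b3=0, b5=0, b6=1, b7=1.
p1 = XOR of data positions {3,5,7} = 0⊕0⊕1 = 1
p2 = XOR of data positions {3,6,7} = 0⊕1⊕1 = 0
p4 = XOR of data positions {5,6,7} = 0⊕1⊕1 = 0
Parity bits p1,p2,p4 = 100

100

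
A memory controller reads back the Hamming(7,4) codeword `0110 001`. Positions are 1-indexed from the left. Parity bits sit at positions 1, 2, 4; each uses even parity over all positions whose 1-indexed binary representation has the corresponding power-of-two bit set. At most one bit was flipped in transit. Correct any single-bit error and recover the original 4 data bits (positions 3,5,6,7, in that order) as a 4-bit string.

1011

s1: b1⊕b3⊕b5⊕b7 = 0⊕1⊕0⊕1 = 0
s2: b2⊕b3⊕b6⊕b7 = 1⊕1⊕0⊕1 = 1
s4: b4⊕b5⊕b6⊕b7 = 0⊕0⊕0⊕1 = 1
Syndrome (s4...s1) = 110 → position 6.
Flip bit 6: corrected codeword = 0110011
Data bits at positions 3,5,6,7: 1011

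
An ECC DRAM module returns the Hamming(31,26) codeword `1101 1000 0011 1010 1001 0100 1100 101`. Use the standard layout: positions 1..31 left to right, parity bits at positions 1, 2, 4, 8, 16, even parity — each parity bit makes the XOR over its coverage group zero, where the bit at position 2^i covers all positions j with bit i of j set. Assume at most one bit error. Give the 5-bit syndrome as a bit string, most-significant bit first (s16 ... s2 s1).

10101

s1: b1⊕b3⊕b5⊕b7⊕b9⊕b11⊕b13⊕b15⊕b17⊕b19⊕b21⊕b23⊕b25⊕b27⊕b29⊕b31 = 1⊕0⊕1⊕0⊕0⊕1⊕1⊕1⊕1⊕0⊕0⊕0⊕1⊕0⊕1⊕1 = 1
s2: b2⊕b3⊕b6⊕b7⊕b10⊕b11⊕b14⊕b15⊕b18⊕b19⊕b22⊕b23⊕b26⊕b27⊕b30⊕b31 = 1⊕0⊕0⊕0⊕0⊕1⊕0⊕1⊕0⊕0⊕1⊕0⊕1⊕0⊕0⊕1 = 0
s4: b4⊕b5⊕b6⊕b7⊕b12⊕b13⊕b14⊕b15⊕b20⊕b21⊕b22⊕b23⊕b28⊕b29⊕b30⊕b31 = 1⊕1⊕0⊕0⊕1⊕1⊕0⊕1⊕1⊕0⊕1⊕0⊕0⊕1⊕0⊕1 = 1
s8: b8⊕b9⊕b10⊕b11⊕b12⊕b13⊕b14⊕b15⊕b24⊕b25⊕b26⊕b27⊕b28⊕b29⊕b30⊕b31 = 0⊕0⊕0⊕1⊕1⊕1⊕0⊕1⊕0⊕1⊕1⊕0⊕0⊕1⊕0⊕1 = 0
s16: b16⊕b17⊕b18⊕b19⊕b20⊕b21⊕b22⊕b23⊕b24⊕b25⊕b26⊕b27⊕b28⊕b29⊕b30⊕b31 = 0⊕1⊕0⊕0⊕1⊕0⊕1⊕0⊕0⊕1⊕1⊕0⊕0⊕1⊕0⊕1 = 1
Syndrome (s16...s1) = 10101 → position 21.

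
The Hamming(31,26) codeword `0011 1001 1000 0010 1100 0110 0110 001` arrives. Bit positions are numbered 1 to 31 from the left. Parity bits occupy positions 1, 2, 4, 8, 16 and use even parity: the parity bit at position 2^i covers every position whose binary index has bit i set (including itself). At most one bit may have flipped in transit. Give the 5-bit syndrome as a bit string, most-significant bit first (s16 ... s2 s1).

10000

s1: b1⊕b3⊕b5⊕b7⊕b9⊕b11⊕b13⊕b15⊕b17⊕b19⊕b21⊕b23⊕b25⊕b27⊕b29⊕b31 = 0⊕1⊕1⊕0⊕1⊕0⊕0⊕1⊕1⊕0⊕0⊕1⊕0⊕1⊕0⊕1 = 0
s2: b2⊕b3⊕b6⊕b7⊕b10⊕b11⊕b14⊕b15⊕b18⊕b19⊕b22⊕b23⊕b26⊕b27⊕b30⊕b31 = 0⊕1⊕0⊕0⊕0⊕0⊕0⊕1⊕1⊕0⊕1⊕1⊕1⊕1⊕0⊕1 = 0
s4: b4⊕b5⊕b6⊕b7⊕b12⊕b13⊕b14⊕b15⊕b20⊕b21⊕b22⊕b23⊕b28⊕b29⊕b30⊕b31 = 1⊕1⊕0⊕0⊕0⊕0⊕0⊕1⊕0⊕0⊕1⊕1⊕0⊕0⊕0⊕1 = 0
s8: b8⊕b9⊕b10⊕b11⊕b12⊕b13⊕b14⊕b15⊕b24⊕b25⊕b26⊕b27⊕b28⊕b29⊕b30⊕b31 = 1⊕1⊕0⊕0⊕0⊕0⊕0⊕1⊕0⊕0⊕1⊕1⊕0⊕0⊕0⊕1 = 0
s16: b16⊕b17⊕b18⊕b19⊕b20⊕b21⊕b22⊕b23⊕b24⊕b25⊕b26⊕b27⊕b28⊕b29⊕b30⊕b31 = 0⊕1⊕1⊕0⊕0⊕0⊕1⊕1⊕0⊕0⊕1⊕1⊕0⊕0⊕0⊕1 = 1
Syndrome (s16...s1) = 10000 → position 16.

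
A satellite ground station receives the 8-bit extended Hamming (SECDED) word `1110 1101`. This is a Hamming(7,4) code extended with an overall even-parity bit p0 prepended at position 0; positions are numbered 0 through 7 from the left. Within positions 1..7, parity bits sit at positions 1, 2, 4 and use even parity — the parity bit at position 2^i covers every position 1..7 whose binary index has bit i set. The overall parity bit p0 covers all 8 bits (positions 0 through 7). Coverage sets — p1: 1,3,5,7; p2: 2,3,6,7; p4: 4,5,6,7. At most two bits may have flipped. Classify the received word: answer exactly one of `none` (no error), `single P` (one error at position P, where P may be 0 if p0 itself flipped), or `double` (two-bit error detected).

s1: b1⊕b3⊕b5⊕b7 = 1⊕0⊕1⊕1 = 1
s2: b2⊕b3⊕b6⊕b7 = 1⊕0⊕0⊕1 = 0
s4: b4⊕b5⊕b6⊕b7 = 1⊕1⊕0⊕1 = 1
Syndrome (s4...s1) = 101 → position 5.
Overall parity (XOR of all 8 bits, including p0): 1⊕1⊕1⊕0⊕1⊕1⊕0⊕1 = 0
Overall=0, syndrome position=5 → double-bit error detected (uncorrectable).

double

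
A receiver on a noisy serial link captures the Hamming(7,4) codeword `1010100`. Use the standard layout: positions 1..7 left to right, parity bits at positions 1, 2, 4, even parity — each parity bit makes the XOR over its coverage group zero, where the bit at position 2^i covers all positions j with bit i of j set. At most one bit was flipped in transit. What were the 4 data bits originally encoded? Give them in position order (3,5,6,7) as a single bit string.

s1: b1⊕b3⊕b5⊕b7 = 1⊕1⊕1⊕0 = 1
s2: b2⊕b3⊕b6⊕b7 = 0⊕1⊕0⊕0 = 1
s4: b4⊕b5⊕b6⊕b7 = 0⊕1⊕0⊕0 = 1
Syndrome (s4...s1) = 111 → position 7.
Flip bit 7: corrected codeword = 1010101
Data bits at positions 3,5,6,7: 1101

1101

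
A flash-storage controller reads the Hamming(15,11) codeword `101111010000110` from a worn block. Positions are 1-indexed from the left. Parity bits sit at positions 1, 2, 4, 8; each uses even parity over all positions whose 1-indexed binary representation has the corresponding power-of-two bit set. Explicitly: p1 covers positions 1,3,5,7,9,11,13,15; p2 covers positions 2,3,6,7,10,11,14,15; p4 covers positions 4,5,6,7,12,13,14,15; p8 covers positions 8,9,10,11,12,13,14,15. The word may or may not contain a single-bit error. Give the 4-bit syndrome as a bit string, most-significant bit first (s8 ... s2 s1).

1110

s1: b1⊕b3⊕b5⊕b7⊕b9⊕b11⊕b13⊕b15 = 1⊕1⊕1⊕0⊕0⊕0⊕1⊕0 = 0
s2: b2⊕b3⊕b6⊕b7⊕b10⊕b11⊕b14⊕b15 = 0⊕1⊕1⊕0⊕0⊕0⊕1⊕0 = 1
s4: b4⊕b5⊕b6⊕b7⊕b12⊕b13⊕b14⊕b15 = 1⊕1⊕1⊕0⊕0⊕1⊕1⊕0 = 1
s8: b8⊕b9⊕b10⊕b11⊕b12⊕b13⊕b14⊕b15 = 1⊕0⊕0⊕0⊕0⊕1⊕1⊕0 = 1
Syndrome (s8...s1) = 1110 → position 14.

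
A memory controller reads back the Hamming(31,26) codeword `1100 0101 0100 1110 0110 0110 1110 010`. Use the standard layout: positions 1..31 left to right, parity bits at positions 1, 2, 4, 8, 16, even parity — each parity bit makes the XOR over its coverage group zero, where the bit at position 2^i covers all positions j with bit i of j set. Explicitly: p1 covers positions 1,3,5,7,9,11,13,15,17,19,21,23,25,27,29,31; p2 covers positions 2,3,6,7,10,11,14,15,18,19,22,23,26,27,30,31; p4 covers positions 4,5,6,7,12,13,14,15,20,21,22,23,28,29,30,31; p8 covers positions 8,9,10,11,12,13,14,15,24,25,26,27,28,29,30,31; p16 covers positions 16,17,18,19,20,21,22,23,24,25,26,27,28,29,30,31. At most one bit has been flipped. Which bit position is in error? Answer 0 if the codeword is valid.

s1: b1⊕b3⊕b5⊕b7⊕b9⊕b11⊕b13⊕b15⊕b17⊕b19⊕b21⊕b23⊕b25⊕b27⊕b29⊕b31 = 1⊕0⊕0⊕0⊕0⊕0⊕1⊕1⊕0⊕1⊕0⊕1⊕1⊕1⊕0⊕0 = 1
s2: b2⊕b3⊕b6⊕b7⊕b10⊕b11⊕b14⊕b15⊕b18⊕b19⊕b22⊕b23⊕b26⊕b27⊕b30⊕b31 = 1⊕0⊕1⊕0⊕1⊕0⊕1⊕1⊕1⊕1⊕1⊕1⊕1⊕1⊕1⊕0 = 0
s4: b4⊕b5⊕b6⊕b7⊕b12⊕b13⊕b14⊕b15⊕b20⊕b21⊕b22⊕b23⊕b28⊕b29⊕b30⊕b31 = 0⊕0⊕1⊕0⊕0⊕1⊕1⊕1⊕0⊕0⊕1⊕1⊕0⊕0⊕1⊕0 = 1
s8: b8⊕b9⊕b10⊕b11⊕b12⊕b13⊕b14⊕b15⊕b24⊕b25⊕b26⊕b27⊕b28⊕b29⊕b30⊕b31 = 1⊕0⊕1⊕0⊕0⊕1⊕1⊕1⊕0⊕1⊕1⊕1⊕0⊕0⊕1⊕0 = 1
s16: b16⊕b17⊕b18⊕b19⊕b20⊕b21⊕b22⊕b23⊕b24⊕b25⊕b26⊕b27⊕b28⊕b29⊕b30⊕b31 = 0⊕0⊕1⊕1⊕0⊕0⊕1⊕1⊕0⊕1⊕1⊕1⊕0⊕0⊕1⊕0 = 0
Syndrome (s16...s1) = 01101 → position 13.

13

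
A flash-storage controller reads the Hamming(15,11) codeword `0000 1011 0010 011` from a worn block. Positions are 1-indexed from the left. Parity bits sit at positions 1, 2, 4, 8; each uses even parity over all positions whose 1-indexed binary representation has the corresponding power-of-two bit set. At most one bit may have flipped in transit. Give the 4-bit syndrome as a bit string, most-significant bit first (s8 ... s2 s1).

0000

s1: b1⊕b3⊕b5⊕b7⊕b9⊕b11⊕b13⊕b15 = 0⊕0⊕1⊕1⊕0⊕1⊕0⊕1 = 0
s2: b2⊕b3⊕b6⊕b7⊕b10⊕b11⊕b14⊕b15 = 0⊕0⊕0⊕1⊕0⊕1⊕1⊕1 = 0
s4: b4⊕b5⊕b6⊕b7⊕b12⊕b13⊕b14⊕b15 = 0⊕1⊕0⊕1⊕0⊕0⊕1⊕1 = 0
s8: b8⊕b9⊕b10⊕b11⊕b12⊕b13⊕b14⊕b15 = 1⊕0⊕0⊕1⊕0⊕0⊕1⊕1 = 0
Syndrome (s8...s1) = 0000 → position 0 (no error).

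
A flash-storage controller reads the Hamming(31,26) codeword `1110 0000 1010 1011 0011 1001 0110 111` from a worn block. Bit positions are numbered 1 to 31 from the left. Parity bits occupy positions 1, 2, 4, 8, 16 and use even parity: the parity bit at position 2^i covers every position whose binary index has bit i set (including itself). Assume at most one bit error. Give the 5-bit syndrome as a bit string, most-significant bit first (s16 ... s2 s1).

s1: b1⊕b3⊕b5⊕b7⊕b9⊕b11⊕b13⊕b15⊕b17⊕b19⊕b21⊕b23⊕b25⊕b27⊕b29⊕b31 = 1⊕1⊕0⊕0⊕1⊕1⊕1⊕1⊕0⊕1⊕1⊕0⊕0⊕1⊕1⊕1 = 1
s2: b2⊕b3⊕b6⊕b7⊕b10⊕b11⊕b14⊕b15⊕b18⊕b19⊕b22⊕b23⊕b26⊕b27⊕b30⊕b31 = 1⊕1⊕0⊕0⊕0⊕1⊕0⊕1⊕0⊕1⊕0⊕0⊕1⊕1⊕1⊕1 = 1
s4: b4⊕b5⊕b6⊕b7⊕b12⊕b13⊕b14⊕b15⊕b20⊕b21⊕b22⊕b23⊕b28⊕b29⊕b30⊕b31 = 0⊕0⊕0⊕0⊕0⊕1⊕0⊕1⊕1⊕1⊕0⊕0⊕0⊕1⊕1⊕1 = 1
s8: b8⊕b9⊕b10⊕b11⊕b12⊕b13⊕b14⊕b15⊕b24⊕b25⊕b26⊕b27⊕b28⊕b29⊕b30⊕b31 = 0⊕1⊕0⊕1⊕0⊕1⊕0⊕1⊕1⊕0⊕1⊕1⊕0⊕1⊕1⊕1 = 0
s16: b16⊕b17⊕b18⊕b19⊕b20⊕b21⊕b22⊕b23⊕b24⊕b25⊕b26⊕b27⊕b28⊕b29⊕b30⊕b31 = 1⊕0⊕0⊕1⊕1⊕1⊕0⊕0⊕1⊕0⊕1⊕1⊕0⊕1⊕1⊕1 = 0
Syndrome (s16...s1) = 00111 → position 7.

00111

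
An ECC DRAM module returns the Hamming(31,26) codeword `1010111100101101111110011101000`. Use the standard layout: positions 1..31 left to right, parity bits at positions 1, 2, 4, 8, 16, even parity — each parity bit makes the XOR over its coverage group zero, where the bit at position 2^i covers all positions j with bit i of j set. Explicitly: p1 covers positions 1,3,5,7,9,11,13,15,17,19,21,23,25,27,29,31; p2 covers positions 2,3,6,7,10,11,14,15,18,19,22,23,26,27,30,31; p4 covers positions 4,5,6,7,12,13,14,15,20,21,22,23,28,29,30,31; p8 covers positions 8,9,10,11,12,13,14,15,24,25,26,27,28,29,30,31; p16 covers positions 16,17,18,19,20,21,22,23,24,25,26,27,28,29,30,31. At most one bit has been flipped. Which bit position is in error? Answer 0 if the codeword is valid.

s1: b1⊕b3⊕b5⊕b7⊕b9⊕b11⊕b13⊕b15⊕b17⊕b19⊕b21⊕b23⊕b25⊕b27⊕b29⊕b31 = 1⊕1⊕1⊕1⊕0⊕1⊕1⊕0⊕1⊕1⊕1⊕0⊕1⊕0⊕0⊕0 = 0
s2: b2⊕b3⊕b6⊕b7⊕b10⊕b11⊕b14⊕b15⊕b18⊕b19⊕b22⊕b23⊕b26⊕b27⊕b30⊕b31 = 0⊕1⊕1⊕1⊕0⊕1⊕1⊕0⊕1⊕1⊕0⊕0⊕1⊕0⊕0⊕0 = 0
s4: b4⊕b5⊕b6⊕b7⊕b12⊕b13⊕b14⊕b15⊕b20⊕b21⊕b22⊕b23⊕b28⊕b29⊕b30⊕b31 = 0⊕1⊕1⊕1⊕0⊕1⊕1⊕0⊕1⊕1⊕0⊕0⊕1⊕0⊕0⊕0 = 0
s8: b8⊕b9⊕b10⊕b11⊕b12⊕b13⊕b14⊕b15⊕b24⊕b25⊕b26⊕b27⊕b28⊕b29⊕b30⊕b31 = 1⊕0⊕0⊕1⊕0⊕1⊕1⊕0⊕1⊕1⊕1⊕0⊕1⊕0⊕0⊕0 = 0
s16: b16⊕b17⊕b18⊕b19⊕b20⊕b21⊕b22⊕b23⊕b24⊕b25⊕b26⊕b27⊕b28⊕b29⊕b30⊕b31 = 1⊕1⊕1⊕1⊕1⊕1⊕0⊕0⊕1⊕1⊕1⊕0⊕1⊕0⊕0⊕0 = 0
Syndrome (s16...s1) = 00000 → position 0 (no error).

0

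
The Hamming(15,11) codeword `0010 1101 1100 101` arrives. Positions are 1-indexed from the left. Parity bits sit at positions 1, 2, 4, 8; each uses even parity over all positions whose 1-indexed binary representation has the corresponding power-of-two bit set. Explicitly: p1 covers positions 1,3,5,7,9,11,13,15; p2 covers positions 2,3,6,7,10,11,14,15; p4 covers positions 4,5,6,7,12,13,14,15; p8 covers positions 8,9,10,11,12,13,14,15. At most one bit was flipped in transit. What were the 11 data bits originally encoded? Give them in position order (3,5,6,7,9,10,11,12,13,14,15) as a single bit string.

s1: b1⊕b3⊕b5⊕b7⊕b9⊕b11⊕b13⊕b15 = 0⊕1⊕1⊕0⊕1⊕0⊕1⊕1 = 1
s2: b2⊕b3⊕b6⊕b7⊕b10⊕b11⊕b14⊕b15 = 0⊕1⊕1⊕0⊕1⊕0⊕0⊕1 = 0
s4: b4⊕b5⊕b6⊕b7⊕b12⊕b13⊕b14⊕b15 = 0⊕1⊕1⊕0⊕0⊕1⊕0⊕1 = 0
s8: b8⊕b9⊕b10⊕b11⊕b12⊕b13⊕b14⊕b15 = 1⊕1⊕1⊕0⊕0⊕1⊕0⊕1 = 1
Syndrome (s8...s1) = 1001 → position 9.
Flip bit 9: corrected codeword = 001011010100101
Data bits at positions 3,5,6,7,9,10,11,12,13,14,15: 11100100101

11100100101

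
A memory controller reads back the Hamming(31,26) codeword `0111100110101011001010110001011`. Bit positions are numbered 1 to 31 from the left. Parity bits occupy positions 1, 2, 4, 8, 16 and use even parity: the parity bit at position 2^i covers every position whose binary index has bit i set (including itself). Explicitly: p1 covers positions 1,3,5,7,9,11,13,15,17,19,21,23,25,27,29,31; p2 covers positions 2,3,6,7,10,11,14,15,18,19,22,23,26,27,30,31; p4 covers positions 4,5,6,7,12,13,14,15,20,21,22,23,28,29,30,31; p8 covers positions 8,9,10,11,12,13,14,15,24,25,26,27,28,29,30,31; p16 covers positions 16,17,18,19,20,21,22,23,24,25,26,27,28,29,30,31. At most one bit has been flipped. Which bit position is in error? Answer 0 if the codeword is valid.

s1: b1⊕b3⊕b5⊕b7⊕b9⊕b11⊕b13⊕b15⊕b17⊕b19⊕b21⊕b23⊕b25⊕b27⊕b29⊕b31 = 0⊕1⊕1⊕0⊕1⊕1⊕1⊕1⊕0⊕1⊕1⊕1⊕0⊕0⊕0⊕1 = 0
s2: b2⊕b3⊕b6⊕b7⊕b10⊕b11⊕b14⊕b15⊕b18⊕b19⊕b22⊕b23⊕b26⊕b27⊕b30⊕b31 = 1⊕1⊕0⊕0⊕0⊕1⊕0⊕1⊕0⊕1⊕0⊕1⊕0⊕0⊕1⊕1 = 0
s4: b4⊕b5⊕b6⊕b7⊕b12⊕b13⊕b14⊕b15⊕b20⊕b21⊕b22⊕b23⊕b28⊕b29⊕b30⊕b31 = 1⊕1⊕0⊕0⊕0⊕1⊕0⊕1⊕0⊕1⊕0⊕1⊕1⊕0⊕1⊕1 = 1
s8: b8⊕b9⊕b10⊕b11⊕b12⊕b13⊕b14⊕b15⊕b24⊕b25⊕b26⊕b27⊕b28⊕b29⊕b30⊕b31 = 1⊕1⊕0⊕1⊕0⊕1⊕0⊕1⊕1⊕0⊕0⊕0⊕1⊕0⊕1⊕1 = 1
s16: b16⊕b17⊕b18⊕b19⊕b20⊕b21⊕b22⊕b23⊕b24⊕b25⊕b26⊕b27⊕b28⊕b29⊕b30⊕b31 = 1⊕0⊕0⊕1⊕0⊕1⊕0⊕1⊕1⊕0⊕0⊕0⊕1⊕0⊕1⊕1 = 0
Syndrome (s16...s1) = 01100 → position 12.

12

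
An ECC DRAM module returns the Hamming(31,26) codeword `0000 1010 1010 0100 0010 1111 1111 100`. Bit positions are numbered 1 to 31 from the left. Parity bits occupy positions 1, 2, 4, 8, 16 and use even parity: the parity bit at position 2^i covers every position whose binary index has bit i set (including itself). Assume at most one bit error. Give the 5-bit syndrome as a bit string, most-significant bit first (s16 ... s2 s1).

01000

s1: b1⊕b3⊕b5⊕b7⊕b9⊕b11⊕b13⊕b15⊕b17⊕b19⊕b21⊕b23⊕b25⊕b27⊕b29⊕b31 = 0⊕0⊕1⊕1⊕1⊕1⊕0⊕0⊕0⊕1⊕1⊕1⊕1⊕1⊕1⊕0 = 0
s2: b2⊕b3⊕b6⊕b7⊕b10⊕b11⊕b14⊕b15⊕b18⊕b19⊕b22⊕b23⊕b26⊕b27⊕b30⊕b31 = 0⊕0⊕0⊕1⊕0⊕1⊕1⊕0⊕0⊕1⊕1⊕1⊕1⊕1⊕0⊕0 = 0
s4: b4⊕b5⊕b6⊕b7⊕b12⊕b13⊕b14⊕b15⊕b20⊕b21⊕b22⊕b23⊕b28⊕b29⊕b30⊕b31 = 0⊕1⊕0⊕1⊕0⊕0⊕1⊕0⊕0⊕1⊕1⊕1⊕1⊕1⊕0⊕0 = 0
s8: b8⊕b9⊕b10⊕b11⊕b12⊕b13⊕b14⊕b15⊕b24⊕b25⊕b26⊕b27⊕b28⊕b29⊕b30⊕b31 = 0⊕1⊕0⊕1⊕0⊕0⊕1⊕0⊕1⊕1⊕1⊕1⊕1⊕1⊕0⊕0 = 1
s16: b16⊕b17⊕b18⊕b19⊕b20⊕b21⊕b22⊕b23⊕b24⊕b25⊕b26⊕b27⊕b28⊕b29⊕b30⊕b31 = 0⊕0⊕0⊕1⊕0⊕1⊕1⊕1⊕1⊕1⊕1⊕1⊕1⊕1⊕0⊕0 = 0
Syndrome (s16...s1) = 01000 → position 8.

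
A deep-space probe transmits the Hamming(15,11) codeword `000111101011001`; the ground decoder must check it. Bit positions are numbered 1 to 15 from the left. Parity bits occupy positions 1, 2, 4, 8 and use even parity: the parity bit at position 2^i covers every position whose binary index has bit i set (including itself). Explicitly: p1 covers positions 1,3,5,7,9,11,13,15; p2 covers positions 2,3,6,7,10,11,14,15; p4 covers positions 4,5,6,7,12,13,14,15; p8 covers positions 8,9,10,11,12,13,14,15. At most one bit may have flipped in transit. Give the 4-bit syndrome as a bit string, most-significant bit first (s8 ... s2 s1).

0001

s1: b1⊕b3⊕b5⊕b7⊕b9⊕b11⊕b13⊕b15 = 0⊕0⊕1⊕1⊕1⊕1⊕0⊕1 = 1
s2: b2⊕b3⊕b6⊕b7⊕b10⊕b11⊕b14⊕b15 = 0⊕0⊕1⊕1⊕0⊕1⊕0⊕1 = 0
s4: b4⊕b5⊕b6⊕b7⊕b12⊕b13⊕b14⊕b15 = 1⊕1⊕1⊕1⊕1⊕0⊕0⊕1 = 0
s8: b8⊕b9⊕b10⊕b11⊕b12⊕b13⊕b14⊕b15 = 0⊕1⊕0⊕1⊕1⊕0⊕0⊕1 = 0
Syndrome (s8...s1) = 0001 → position 1.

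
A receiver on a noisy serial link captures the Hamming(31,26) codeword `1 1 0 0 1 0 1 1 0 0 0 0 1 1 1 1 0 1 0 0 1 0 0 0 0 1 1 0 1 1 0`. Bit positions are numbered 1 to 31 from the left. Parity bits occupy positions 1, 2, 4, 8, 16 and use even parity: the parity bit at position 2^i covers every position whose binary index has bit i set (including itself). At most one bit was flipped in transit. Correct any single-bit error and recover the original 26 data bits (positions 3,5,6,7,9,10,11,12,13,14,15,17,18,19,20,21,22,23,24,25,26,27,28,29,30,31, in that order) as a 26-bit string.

s1: b1⊕b3⊕b5⊕b7⊕b9⊕b11⊕b13⊕b15⊕b17⊕b19⊕b21⊕b23⊕b25⊕b27⊕b29⊕b31 = 1⊕0⊕1⊕1⊕0⊕0⊕1⊕1⊕0⊕0⊕1⊕0⊕0⊕1⊕1⊕0 = 0
s2: b2⊕b3⊕b6⊕b7⊕b10⊕b11⊕b14⊕b15⊕b18⊕b19⊕b22⊕b23⊕b26⊕b27⊕b30⊕b31 = 1⊕0⊕0⊕1⊕0⊕0⊕1⊕1⊕1⊕0⊕0⊕0⊕1⊕1⊕1⊕0 = 0
s4: b4⊕b5⊕b6⊕b7⊕b12⊕b13⊕b14⊕b15⊕b20⊕b21⊕b22⊕b23⊕b28⊕b29⊕b30⊕b31 = 0⊕1⊕0⊕1⊕0⊕1⊕1⊕1⊕0⊕1⊕0⊕0⊕0⊕1⊕1⊕0 = 0
s8: b8⊕b9⊕b10⊕b11⊕b12⊕b13⊕b14⊕b15⊕b24⊕b25⊕b26⊕b27⊕b28⊕b29⊕b30⊕b31 = 1⊕0⊕0⊕0⊕0⊕1⊕1⊕1⊕0⊕0⊕1⊕1⊕0⊕1⊕1⊕0 = 0
s16: b16⊕b17⊕b18⊕b19⊕b20⊕b21⊕b22⊕b23⊕b24⊕b25⊕b26⊕b27⊕b28⊕b29⊕b30⊕b31 = 1⊕0⊕1⊕0⊕0⊕1⊕0⊕0⊕0⊕0⊕1⊕1⊕0⊕1⊕1⊕0 = 1
Syndrome (s16...s1) = 10000 → position 16.
Flip bit 16: corrected codeword = 1100101100001110010010000110110
Data bits at positions 3,5,6,7,9,10,11,12,13,14,15,17,18,19,20,21,22,23,24,25,26,27,28,29,30,31: 01010000111010010000110110

01010000111010010000110110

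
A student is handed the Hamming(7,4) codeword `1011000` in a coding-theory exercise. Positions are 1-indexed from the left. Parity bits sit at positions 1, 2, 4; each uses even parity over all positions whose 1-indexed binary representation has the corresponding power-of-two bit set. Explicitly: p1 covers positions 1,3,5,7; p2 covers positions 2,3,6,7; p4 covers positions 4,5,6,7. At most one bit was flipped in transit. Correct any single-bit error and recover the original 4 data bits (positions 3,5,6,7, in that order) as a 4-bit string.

s1: b1⊕b3⊕b5⊕b7 = 1⊕1⊕0⊕0 = 0
s2: b2⊕b3⊕b6⊕b7 = 0⊕1⊕0⊕0 = 1
s4: b4⊕b5⊕b6⊕b7 = 1⊕0⊕0⊕0 = 1
Syndrome (s4...s1) = 110 → position 6.
Flip bit 6: corrected codeword = 1011010
Data bits at positions 3,5,6,7: 1010

1010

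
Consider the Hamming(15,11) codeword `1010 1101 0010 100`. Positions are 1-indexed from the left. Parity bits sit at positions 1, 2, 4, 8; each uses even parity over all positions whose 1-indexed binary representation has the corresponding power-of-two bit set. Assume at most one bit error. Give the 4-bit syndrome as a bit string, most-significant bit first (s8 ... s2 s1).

s1: b1⊕b3⊕b5⊕b7⊕b9⊕b11⊕b13⊕b15 = 1⊕1⊕1⊕0⊕0⊕1⊕1⊕0 = 1
s2: b2⊕b3⊕b6⊕b7⊕b10⊕b11⊕b14⊕b15 = 0⊕1⊕1⊕0⊕0⊕1⊕0⊕0 = 1
s4: b4⊕b5⊕b6⊕b7⊕b12⊕b13⊕b14⊕b15 = 0⊕1⊕1⊕0⊕0⊕1⊕0⊕0 = 1
s8: b8⊕b9⊕b10⊕b11⊕b12⊕b13⊕b14⊕b15 = 1⊕0⊕0⊕1⊕0⊕1⊕0⊕0 = 1
Syndrome (s8...s1) = 1111 → position 15.

1111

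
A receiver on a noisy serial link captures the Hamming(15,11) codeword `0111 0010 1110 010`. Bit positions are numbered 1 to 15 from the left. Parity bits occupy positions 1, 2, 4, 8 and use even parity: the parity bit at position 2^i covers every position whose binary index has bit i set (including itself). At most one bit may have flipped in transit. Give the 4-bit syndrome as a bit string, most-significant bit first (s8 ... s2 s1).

s1: b1⊕b3⊕b5⊕b7⊕b9⊕b11⊕b13⊕b15 = 0⊕1⊕0⊕1⊕1⊕1⊕0⊕0 = 0
s2: b2⊕b3⊕b6⊕b7⊕b10⊕b11⊕b14⊕b15 = 1⊕1⊕0⊕1⊕1⊕1⊕1⊕0 = 0
s4: b4⊕b5⊕b6⊕b7⊕b12⊕b13⊕b14⊕b15 = 1⊕0⊕0⊕1⊕0⊕0⊕1⊕0 = 1
s8: b8⊕b9⊕b10⊕b11⊕b12⊕b13⊕b14⊕b15 = 0⊕1⊕1⊕1⊕0⊕0⊕1⊕0 = 0
Syndrome (s8...s1) = 0100 → position 4.

0100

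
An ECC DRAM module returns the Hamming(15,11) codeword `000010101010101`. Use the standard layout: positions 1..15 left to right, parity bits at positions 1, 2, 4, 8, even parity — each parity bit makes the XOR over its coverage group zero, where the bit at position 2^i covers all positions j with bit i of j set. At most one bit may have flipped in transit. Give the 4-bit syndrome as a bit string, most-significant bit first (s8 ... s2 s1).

0010

s1: b1⊕b3⊕b5⊕b7⊕b9⊕b11⊕b13⊕b15 = 0⊕0⊕1⊕1⊕1⊕1⊕1⊕1 = 0
s2: b2⊕b3⊕b6⊕b7⊕b10⊕b11⊕b14⊕b15 = 0⊕0⊕0⊕1⊕0⊕1⊕0⊕1 = 1
s4: b4⊕b5⊕b6⊕b7⊕b12⊕b13⊕b14⊕b15 = 0⊕1⊕0⊕1⊕0⊕1⊕0⊕1 = 0
s8: b8⊕b9⊕b10⊕b11⊕b12⊕b13⊕b14⊕b15 = 0⊕1⊕0⊕1⊕0⊕1⊕0⊕1 = 0
Syndrome (s8...s1) = 0010 → position 2.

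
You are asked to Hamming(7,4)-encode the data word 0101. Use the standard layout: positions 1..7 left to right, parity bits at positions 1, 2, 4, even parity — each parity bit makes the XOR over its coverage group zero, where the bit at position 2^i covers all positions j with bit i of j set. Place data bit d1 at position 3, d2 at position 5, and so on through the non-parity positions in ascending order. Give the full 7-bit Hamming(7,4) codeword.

Place data bits at non-power-of-two positions: b3=0, b5=1, b6=0, b7=1.
p1 = XOR of data positions {3,5,7} = 0⊕1⊕1 = 0
p2 = XOR of data positions {3,6,7} = 0⊕0⊕1 = 1
p4 = XOR of data positions {5,6,7} = 1⊕0⊕1 = 0
Codeword b1..b7 = 0100101

0100101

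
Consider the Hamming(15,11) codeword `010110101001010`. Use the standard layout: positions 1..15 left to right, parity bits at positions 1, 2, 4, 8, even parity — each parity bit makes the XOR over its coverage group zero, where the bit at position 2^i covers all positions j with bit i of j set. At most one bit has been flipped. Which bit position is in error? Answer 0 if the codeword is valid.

15

s1: b1⊕b3⊕b5⊕b7⊕b9⊕b11⊕b13⊕b15 = 0⊕0⊕1⊕1⊕1⊕0⊕0⊕0 = 1
s2: b2⊕b3⊕b6⊕b7⊕b10⊕b11⊕b14⊕b15 = 1⊕0⊕0⊕1⊕0⊕0⊕1⊕0 = 1
s4: b4⊕b5⊕b6⊕b7⊕b12⊕b13⊕b14⊕b15 = 1⊕1⊕0⊕1⊕1⊕0⊕1⊕0 = 1
s8: b8⊕b9⊕b10⊕b11⊕b12⊕b13⊕b14⊕b15 = 0⊕1⊕0⊕0⊕1⊕0⊕1⊕0 = 1
Syndrome (s8...s1) = 1111 → position 15.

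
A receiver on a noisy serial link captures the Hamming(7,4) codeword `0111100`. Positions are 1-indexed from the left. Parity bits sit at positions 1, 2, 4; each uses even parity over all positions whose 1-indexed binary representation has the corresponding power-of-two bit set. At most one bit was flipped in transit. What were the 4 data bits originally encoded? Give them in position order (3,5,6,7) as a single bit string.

s1: b1⊕b3⊕b5⊕b7 = 0⊕1⊕1⊕0 = 0
s2: b2⊕b3⊕b6⊕b7 = 1⊕1⊕0⊕0 = 0
s4: b4⊕b5⊕b6⊕b7 = 1⊕1⊕0⊕0 = 0
Syndrome (s4...s1) = 000 → position 0 (no error).
No correction needed.
Data bits at positions 3,5,6,7: 1100

1100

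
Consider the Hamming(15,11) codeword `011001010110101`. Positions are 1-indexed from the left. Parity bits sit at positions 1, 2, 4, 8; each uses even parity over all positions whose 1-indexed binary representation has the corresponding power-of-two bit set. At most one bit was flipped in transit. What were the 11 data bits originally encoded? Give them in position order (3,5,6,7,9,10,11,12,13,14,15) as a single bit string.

s1: b1⊕b3⊕b5⊕b7⊕b9⊕b11⊕b13⊕b15 = 0⊕1⊕0⊕0⊕0⊕1⊕1⊕1 = 0
s2: b2⊕b3⊕b6⊕b7⊕b10⊕b11⊕b14⊕b15 = 1⊕1⊕1⊕0⊕1⊕1⊕0⊕1 = 0
s4: b4⊕b5⊕b6⊕b7⊕b12⊕b13⊕b14⊕b15 = 0⊕0⊕1⊕0⊕0⊕1⊕0⊕1 = 1
s8: b8⊕b9⊕b10⊕b11⊕b12⊕b13⊕b14⊕b15 = 1⊕0⊕1⊕1⊕0⊕1⊕0⊕1 = 1
Syndrome (s8...s1) = 1100 → position 12.
Flip bit 12: corrected codeword = 011001010111101
Data bits at positions 3,5,6,7,9,10,11,12,13,14,15: 10100111101

10100111101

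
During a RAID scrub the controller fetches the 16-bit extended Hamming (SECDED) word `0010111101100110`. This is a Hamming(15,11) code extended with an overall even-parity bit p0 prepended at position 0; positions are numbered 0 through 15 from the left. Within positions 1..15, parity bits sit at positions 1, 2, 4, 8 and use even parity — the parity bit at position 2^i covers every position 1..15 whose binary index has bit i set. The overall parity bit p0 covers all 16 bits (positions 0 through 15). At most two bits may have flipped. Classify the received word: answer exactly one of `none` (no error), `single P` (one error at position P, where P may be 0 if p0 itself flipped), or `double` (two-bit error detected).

single 2

s1: b1⊕b3⊕b5⊕b7⊕b9⊕b11⊕b13⊕b15 = 0⊕0⊕1⊕1⊕1⊕0⊕1⊕0 = 0
s2: b2⊕b3⊕b6⊕b7⊕b10⊕b11⊕b14⊕b15 = 1⊕0⊕1⊕1⊕1⊕0⊕1⊕0 = 1
s4: b4⊕b5⊕b6⊕b7⊕b12⊕b13⊕b14⊕b15 = 1⊕1⊕1⊕1⊕0⊕1⊕1⊕0 = 0
s8: b8⊕b9⊕b10⊕b11⊕b12⊕b13⊕b14⊕b15 = 0⊕1⊕1⊕0⊕0⊕1⊕1⊕0 = 0
Syndrome (s8...s1) = 0010 → position 2.
Overall parity (XOR of all 16 bits, including p0): 0⊕0⊕1⊕0⊕1⊕1⊕1⊕1⊕0⊕1⊕1⊕0⊕0⊕1⊕1⊕0 = 1
Overall=1, syndrome position=2 → single-bit error at position 2.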